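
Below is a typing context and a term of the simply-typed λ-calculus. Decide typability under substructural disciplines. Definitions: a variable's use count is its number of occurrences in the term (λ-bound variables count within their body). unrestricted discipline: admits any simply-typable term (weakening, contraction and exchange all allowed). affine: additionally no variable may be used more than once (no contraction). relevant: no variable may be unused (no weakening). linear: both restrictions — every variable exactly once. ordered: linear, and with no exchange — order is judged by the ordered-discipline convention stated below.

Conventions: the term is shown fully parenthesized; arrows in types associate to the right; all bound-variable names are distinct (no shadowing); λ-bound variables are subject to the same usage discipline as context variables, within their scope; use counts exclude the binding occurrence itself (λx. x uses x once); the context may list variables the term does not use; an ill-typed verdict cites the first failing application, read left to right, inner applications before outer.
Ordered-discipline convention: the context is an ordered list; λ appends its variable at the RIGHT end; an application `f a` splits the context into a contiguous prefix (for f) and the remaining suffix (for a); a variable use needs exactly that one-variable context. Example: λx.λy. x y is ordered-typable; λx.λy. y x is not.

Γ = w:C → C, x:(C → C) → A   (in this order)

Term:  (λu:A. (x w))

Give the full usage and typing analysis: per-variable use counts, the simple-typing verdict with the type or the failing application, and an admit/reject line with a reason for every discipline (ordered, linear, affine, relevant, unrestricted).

usage: w=1; x=1; u [bound]=0
use order (left to right): x, w
typing: well-typed at A → A
ordered: ✗, u left unused
linear: ✗, u left unused
affine: ✓, w, x, u: no repeats, contraction unneeded
relevant: ✗, u left unused
unrestricted: ✓, type-checks (A → A) and nothing is barred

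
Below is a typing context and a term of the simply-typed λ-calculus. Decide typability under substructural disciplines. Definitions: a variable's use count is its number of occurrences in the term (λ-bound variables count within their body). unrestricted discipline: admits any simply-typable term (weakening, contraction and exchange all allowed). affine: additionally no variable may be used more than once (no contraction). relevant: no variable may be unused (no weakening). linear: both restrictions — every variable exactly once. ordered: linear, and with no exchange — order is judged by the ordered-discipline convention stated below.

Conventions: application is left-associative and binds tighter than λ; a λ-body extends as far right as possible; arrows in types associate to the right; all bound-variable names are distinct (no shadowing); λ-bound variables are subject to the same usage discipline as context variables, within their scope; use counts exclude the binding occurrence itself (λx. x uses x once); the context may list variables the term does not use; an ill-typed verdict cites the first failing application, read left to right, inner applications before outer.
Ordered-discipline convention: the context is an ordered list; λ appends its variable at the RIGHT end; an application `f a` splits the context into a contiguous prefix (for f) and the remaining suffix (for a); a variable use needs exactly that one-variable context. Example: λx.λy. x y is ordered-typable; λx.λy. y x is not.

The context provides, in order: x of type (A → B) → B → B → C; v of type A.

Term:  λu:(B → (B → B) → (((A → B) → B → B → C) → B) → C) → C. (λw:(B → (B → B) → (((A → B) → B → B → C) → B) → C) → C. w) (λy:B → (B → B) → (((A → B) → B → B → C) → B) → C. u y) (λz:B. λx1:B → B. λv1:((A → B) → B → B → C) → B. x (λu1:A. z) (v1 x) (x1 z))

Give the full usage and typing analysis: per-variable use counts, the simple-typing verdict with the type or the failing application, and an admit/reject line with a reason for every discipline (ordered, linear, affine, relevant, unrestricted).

use counts: x: 2; v: 0; u (bound): 1; w (bound): 1; y (bound): 1; z (bound): 2; x1 (bound): 1; v1 (bound): 1; u1 (bound): 0
uses in reading order: w, u, y, x, z, v1, x, x1, z
typing: the term checks, with type ((B → (B → B) → (((A → B) → B → B → C) → B) → C) → C) → C
ordered ✗ (uses contraction: x ×2, z ×2; v, u1 left unused)
linear ✗ (uses contraction: x ×2, z ×2; v, u1 left unused)
affine ✗ (uses contraction: x ×2, z ×2)
relevant ✗ (v, u1 left unused)
unrestricted ✓ (simply typable at ((B → (B → B) → (((A → B) → B → B → C) → B) → C) → C) → C; W, C, E all held)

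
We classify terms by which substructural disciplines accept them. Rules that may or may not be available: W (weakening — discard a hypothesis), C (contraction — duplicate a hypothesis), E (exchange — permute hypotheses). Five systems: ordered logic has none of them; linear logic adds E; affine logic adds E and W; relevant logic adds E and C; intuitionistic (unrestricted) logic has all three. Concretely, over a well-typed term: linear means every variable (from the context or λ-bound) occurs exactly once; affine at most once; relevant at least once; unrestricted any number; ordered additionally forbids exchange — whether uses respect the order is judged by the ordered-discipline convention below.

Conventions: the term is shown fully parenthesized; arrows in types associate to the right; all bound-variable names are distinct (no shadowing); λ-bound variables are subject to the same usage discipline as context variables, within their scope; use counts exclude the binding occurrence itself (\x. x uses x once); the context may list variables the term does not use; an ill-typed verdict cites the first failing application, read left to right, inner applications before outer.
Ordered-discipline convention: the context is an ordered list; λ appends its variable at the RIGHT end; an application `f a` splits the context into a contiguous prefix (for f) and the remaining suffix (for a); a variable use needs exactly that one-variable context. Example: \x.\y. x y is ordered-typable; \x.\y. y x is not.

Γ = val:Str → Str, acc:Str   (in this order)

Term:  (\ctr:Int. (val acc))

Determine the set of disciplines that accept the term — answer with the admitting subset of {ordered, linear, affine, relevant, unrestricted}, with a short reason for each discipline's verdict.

admitted in: affine, unrestricted
counts: val: 1×, acc: 1×, ctr (bound): 0×
uses in reading order: val, acc
typing: well-typed — term : Int → Str
ordered: ✗ — ctr never used (weakening)
linear: ✗ — ctr never used (weakening)
affine: ✓ — at most one use each (val, acc, ctr)
relevant: ✗ — ctr never used (weakening)
unrestricted: ✓ — simply typable at Int → Str; W, C, E all held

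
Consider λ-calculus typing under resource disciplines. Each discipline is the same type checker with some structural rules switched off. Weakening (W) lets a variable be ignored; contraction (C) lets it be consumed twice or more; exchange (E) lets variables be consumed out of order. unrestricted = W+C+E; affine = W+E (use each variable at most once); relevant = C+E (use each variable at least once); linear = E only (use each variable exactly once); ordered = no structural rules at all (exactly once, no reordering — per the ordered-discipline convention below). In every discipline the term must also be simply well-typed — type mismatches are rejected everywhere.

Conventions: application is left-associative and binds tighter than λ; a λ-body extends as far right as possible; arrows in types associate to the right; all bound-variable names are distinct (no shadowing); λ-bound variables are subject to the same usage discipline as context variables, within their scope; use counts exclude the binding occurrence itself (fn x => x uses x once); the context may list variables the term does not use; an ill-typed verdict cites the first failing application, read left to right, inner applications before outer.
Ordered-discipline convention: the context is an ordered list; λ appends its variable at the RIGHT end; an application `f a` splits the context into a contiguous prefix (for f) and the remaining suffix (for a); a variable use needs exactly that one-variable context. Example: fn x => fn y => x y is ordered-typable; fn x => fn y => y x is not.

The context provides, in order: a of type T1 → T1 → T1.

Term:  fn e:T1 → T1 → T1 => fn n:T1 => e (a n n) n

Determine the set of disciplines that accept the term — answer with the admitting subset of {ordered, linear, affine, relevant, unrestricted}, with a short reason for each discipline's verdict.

admitting disciplines: relevant, unrestricted
usage: a: 1×, e (bound): 1×, n (bound): 3×
left-to-right use order: e, a, n, n, n
typing: the term checks, with type (T1 → T1 → T1) → T1 → T1
ordered: ✗ — needs contraction — n ×3
linear: ✗ — needs contraction — n ×3
affine: ✗ — needs contraction — n ×3
relevant: ✓ — every one of a, e, n appears
unrestricted: ✓ — typability at (T1 → T1 → T1) → T1 → T1 is all that's needed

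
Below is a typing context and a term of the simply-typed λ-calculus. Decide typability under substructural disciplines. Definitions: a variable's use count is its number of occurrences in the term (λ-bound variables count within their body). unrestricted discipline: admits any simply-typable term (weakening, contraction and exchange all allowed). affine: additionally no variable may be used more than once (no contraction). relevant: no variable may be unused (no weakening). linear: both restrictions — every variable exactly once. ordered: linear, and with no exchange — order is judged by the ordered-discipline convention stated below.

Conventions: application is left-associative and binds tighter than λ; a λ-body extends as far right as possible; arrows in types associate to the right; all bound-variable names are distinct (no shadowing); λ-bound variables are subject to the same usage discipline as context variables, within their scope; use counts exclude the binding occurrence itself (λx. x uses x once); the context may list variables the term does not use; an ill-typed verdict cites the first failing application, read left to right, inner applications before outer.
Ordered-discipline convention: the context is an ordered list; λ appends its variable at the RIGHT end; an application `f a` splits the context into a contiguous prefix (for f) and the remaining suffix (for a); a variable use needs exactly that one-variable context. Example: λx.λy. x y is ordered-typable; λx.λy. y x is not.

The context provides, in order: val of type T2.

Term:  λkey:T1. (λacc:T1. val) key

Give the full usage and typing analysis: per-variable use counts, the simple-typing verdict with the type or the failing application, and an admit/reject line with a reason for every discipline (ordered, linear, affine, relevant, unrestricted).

variable uses: val=1, key [bound]=1, acc [bound]=0
left-to-right use order: val, key
typing: ✓ — T1 -> T2
ordered ✗ (needs weakening: acc unused)
linear ✗ (needs weakening: acc unused)
affine ✓ (none of val, key, acc used more than once)
relevant ✗ (needs weakening: acc unused)
unrestricted ✓ (well-typed at T1 -> T2; no restrictions here)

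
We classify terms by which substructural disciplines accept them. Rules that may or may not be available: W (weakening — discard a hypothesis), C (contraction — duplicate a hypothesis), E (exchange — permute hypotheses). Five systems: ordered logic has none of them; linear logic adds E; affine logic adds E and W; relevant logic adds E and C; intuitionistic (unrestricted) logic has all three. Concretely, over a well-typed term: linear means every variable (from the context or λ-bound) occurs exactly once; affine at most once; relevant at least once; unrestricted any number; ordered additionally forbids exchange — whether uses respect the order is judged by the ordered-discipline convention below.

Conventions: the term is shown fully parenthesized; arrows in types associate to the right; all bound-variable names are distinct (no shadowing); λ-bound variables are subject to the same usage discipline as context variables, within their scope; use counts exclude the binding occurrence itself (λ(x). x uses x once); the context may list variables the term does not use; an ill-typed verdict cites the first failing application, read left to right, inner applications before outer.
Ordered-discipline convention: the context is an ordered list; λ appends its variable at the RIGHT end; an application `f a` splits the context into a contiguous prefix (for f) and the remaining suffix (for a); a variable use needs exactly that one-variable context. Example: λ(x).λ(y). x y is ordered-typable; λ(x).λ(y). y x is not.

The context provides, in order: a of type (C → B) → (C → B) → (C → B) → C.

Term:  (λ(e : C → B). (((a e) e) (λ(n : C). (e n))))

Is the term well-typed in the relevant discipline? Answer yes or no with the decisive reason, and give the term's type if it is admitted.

yes — a, e, n: all used, weakening unneeded; term : (C → B) → C
use counts: a: 1×; e (λ-bound): 3×; n (λ-bound): 1×
left-to-right use order: a, e, e, e, n
typing: well-typed at (C → B) → C
summary: ordered ✗; linear ✗; affine ✗; relevant ✓; unrestricted ✓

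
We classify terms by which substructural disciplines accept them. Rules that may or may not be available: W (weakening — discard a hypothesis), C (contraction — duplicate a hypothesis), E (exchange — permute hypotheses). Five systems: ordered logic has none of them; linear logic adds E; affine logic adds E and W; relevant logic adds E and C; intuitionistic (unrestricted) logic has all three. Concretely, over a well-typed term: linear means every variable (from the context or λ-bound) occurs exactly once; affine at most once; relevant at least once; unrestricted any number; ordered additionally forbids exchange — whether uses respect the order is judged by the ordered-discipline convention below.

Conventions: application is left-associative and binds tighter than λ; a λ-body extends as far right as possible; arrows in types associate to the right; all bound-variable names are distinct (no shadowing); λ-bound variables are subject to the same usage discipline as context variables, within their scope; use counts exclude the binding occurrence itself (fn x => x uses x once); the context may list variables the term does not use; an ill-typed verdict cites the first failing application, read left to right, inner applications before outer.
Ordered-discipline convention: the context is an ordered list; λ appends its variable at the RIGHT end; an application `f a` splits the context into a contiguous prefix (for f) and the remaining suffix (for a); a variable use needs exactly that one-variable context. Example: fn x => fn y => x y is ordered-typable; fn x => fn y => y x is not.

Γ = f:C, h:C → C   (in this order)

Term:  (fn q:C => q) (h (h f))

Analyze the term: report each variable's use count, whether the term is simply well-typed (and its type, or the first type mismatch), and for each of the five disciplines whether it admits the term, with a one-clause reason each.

counts: f=1; h=2; q [bound]=1
order of uses: q, h, h, f
typing: well-typed — term : C
ordered ✗ (needs contraction — h ×2)
linear ✗ (needs contraction — h ×2)
affine ✗ (needs contraction — h ×2)
relevant ✓ (f, h, q: all used, weakening unneeded)
unrestricted ✓ (simply typable at C; W, C, E all held)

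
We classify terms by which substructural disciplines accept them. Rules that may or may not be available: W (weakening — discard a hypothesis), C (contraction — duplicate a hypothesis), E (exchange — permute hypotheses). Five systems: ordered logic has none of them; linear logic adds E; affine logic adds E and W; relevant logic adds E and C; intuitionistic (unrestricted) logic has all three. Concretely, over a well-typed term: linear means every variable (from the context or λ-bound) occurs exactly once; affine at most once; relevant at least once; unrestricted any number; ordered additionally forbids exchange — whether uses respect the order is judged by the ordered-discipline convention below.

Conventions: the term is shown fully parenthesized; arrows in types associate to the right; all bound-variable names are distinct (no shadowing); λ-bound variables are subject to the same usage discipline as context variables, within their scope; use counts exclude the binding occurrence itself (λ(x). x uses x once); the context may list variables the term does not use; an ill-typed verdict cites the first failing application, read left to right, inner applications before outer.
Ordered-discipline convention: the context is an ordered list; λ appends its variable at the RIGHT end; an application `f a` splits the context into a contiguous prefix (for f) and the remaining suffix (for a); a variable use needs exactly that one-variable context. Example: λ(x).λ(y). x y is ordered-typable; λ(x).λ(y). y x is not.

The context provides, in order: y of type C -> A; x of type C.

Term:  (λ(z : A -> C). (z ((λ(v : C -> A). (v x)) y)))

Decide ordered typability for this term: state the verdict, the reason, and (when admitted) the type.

no — use order z, v, x, y needs exchange
variable uses: y=1, x=1, z (λ-bound)=1, v (λ-bound)=1
use order (left to right): z, v, x, y
typing: well-typed — term : (A -> C) -> C
across the five disciplines: ordered ✗ · linear ✓ · affine ✓ · relevant ✓ · unrestricted ✓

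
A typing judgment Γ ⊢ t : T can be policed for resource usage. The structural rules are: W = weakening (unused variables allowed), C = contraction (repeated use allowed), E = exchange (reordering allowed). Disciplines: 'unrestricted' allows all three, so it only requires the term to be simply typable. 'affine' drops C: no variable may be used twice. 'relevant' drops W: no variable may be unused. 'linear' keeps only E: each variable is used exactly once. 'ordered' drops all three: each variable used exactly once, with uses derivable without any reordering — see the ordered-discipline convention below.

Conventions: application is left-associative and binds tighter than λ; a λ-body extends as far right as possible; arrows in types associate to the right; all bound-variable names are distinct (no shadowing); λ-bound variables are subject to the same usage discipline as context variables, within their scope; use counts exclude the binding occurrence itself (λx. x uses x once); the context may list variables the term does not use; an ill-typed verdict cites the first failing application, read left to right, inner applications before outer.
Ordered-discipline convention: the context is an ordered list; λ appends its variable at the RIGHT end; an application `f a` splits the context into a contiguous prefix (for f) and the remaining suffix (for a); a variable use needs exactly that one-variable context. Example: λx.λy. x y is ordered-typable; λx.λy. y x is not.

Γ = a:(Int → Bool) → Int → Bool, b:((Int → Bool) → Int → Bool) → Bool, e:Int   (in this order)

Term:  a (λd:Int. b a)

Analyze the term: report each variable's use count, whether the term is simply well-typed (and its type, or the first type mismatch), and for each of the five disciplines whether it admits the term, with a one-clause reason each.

use counts: a ×2, b ×1, e ×0, d [bound] ×0
uses in reading order: a, b, a
typing: well-typed at Int → Bool
ordered: ✗ — uses contraction: a ×2; unused: e, d — weakening required
linear: ✗ — uses contraction: a ×2; unused: e, d — weakening required
affine: ✗ — uses contraction: a ×2
relevant: ✗ — unused: e, d — weakening required
unrestricted: ✓ — typability at Int → Bool is all that's needed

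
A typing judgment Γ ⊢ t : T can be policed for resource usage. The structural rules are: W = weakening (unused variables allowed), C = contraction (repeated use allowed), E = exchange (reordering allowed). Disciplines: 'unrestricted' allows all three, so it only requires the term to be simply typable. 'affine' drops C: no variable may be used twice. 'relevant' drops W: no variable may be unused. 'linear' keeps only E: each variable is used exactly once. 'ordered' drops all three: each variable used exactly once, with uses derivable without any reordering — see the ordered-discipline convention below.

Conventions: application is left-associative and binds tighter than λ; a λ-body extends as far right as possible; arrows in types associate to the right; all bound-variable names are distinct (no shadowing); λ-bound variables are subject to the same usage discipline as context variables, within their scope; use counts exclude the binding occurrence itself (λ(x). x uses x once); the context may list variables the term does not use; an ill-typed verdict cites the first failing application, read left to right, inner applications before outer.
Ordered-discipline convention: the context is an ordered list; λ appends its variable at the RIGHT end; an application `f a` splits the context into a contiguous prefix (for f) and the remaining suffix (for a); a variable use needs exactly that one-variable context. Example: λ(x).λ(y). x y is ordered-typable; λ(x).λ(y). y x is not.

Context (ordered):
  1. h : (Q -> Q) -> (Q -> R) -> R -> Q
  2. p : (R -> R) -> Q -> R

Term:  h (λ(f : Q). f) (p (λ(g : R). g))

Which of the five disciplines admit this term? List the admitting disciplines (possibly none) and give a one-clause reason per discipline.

admitted in: ordered, linear, affine, relevant, unrestricted
counts: h: 1×; p: 1×; f [bound]: 1×; g [bound]: 1×
use order (left to right): h, f, p, g
typing: well-typed at R -> Q
ordered ✓ (one use each (h, p, f, g); ordered split holds)
linear ✓ (exactly-once usage across h, p, f, g)
affine ✓ (h, p, f, g: no repeats, contraction unneeded)
relevant ✓ (at least one use each (h, p, f, g))
unrestricted ✓ (type-checks (R -> Q) and nothing is barred)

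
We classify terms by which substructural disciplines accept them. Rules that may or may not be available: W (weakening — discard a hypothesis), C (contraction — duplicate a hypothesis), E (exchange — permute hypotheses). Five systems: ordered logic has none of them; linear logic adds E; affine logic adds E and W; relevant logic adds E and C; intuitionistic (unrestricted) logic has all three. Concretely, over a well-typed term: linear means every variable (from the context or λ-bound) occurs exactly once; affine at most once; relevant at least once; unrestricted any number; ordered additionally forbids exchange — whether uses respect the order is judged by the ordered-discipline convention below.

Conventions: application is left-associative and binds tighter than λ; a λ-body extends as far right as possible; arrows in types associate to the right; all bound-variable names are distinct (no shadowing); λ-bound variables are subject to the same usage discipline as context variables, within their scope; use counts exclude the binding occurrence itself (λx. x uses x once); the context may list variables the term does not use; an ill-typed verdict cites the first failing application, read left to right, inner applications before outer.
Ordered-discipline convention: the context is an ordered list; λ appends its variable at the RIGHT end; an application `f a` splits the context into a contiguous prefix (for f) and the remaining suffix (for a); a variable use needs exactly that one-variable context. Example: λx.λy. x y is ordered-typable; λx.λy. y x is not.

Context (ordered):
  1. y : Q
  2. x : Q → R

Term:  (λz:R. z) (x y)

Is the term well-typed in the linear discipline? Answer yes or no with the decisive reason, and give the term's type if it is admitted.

yes — single use per variable (y, x, z); term : R
counts: y=1, x=1, z [bound]=1
use order (left to right): z, x, y
typing: well-typed at R
per-discipline verdicts: ordered ✗; linear ✓; affine ✓; relevant ✓; unrestricted ✓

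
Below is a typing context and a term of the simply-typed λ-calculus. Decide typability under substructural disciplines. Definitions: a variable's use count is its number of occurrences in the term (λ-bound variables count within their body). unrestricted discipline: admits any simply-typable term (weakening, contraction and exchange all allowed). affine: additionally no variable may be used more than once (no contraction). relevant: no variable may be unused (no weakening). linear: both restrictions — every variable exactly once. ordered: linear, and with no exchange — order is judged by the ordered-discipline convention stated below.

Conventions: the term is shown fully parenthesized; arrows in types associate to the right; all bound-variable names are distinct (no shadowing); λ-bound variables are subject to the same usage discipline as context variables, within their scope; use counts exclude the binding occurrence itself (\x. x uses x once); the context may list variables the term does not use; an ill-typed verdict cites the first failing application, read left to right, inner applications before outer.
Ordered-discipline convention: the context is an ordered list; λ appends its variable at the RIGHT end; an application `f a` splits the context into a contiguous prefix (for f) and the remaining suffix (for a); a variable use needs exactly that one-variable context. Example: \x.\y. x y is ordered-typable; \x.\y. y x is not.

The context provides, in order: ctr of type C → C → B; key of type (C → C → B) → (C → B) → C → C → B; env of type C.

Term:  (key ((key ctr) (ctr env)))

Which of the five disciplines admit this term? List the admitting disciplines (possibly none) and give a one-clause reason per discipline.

admitted by: relevant, unrestricted
counts: ctr ×2, key ×2, env ×1
uses in reading order: key, key, ctr, ctr, env
typing: well-typed — term : (C → B) → C → C → B
ordered: ✗ — uses contraction: ctr ×2, key ×2
linear: ✗ — uses contraction: ctr ×2, key ×2
affine: ✗ — uses contraction: ctr ×2, key ×2
relevant: ✓ — every one of ctr, key, env appears
unrestricted: ✓ — typability at (C → B) → C → C → B is all that's needed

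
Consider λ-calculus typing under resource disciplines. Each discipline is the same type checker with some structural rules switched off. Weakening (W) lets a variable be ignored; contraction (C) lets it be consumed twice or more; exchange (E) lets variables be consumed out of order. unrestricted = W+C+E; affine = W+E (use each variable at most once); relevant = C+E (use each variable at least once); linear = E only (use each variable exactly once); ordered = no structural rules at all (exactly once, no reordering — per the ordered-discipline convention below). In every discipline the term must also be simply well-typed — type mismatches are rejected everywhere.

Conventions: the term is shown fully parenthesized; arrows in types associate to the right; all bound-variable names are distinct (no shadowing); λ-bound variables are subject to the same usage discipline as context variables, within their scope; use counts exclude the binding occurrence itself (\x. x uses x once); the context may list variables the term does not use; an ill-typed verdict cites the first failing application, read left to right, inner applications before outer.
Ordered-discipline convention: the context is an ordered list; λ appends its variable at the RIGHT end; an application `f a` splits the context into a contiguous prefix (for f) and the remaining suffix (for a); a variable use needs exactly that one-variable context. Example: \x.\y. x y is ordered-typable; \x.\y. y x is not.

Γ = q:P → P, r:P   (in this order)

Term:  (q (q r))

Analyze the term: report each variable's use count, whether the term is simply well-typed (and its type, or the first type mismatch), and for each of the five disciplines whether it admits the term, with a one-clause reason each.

usage: q=2; r=1
order of uses: q, q, r
typing: ✓ — P
ordered: ✗, repeated use of q ×2
linear: ✗, repeated use of q ×2
affine: ✗, repeated use of q ×2
relevant: ✓, q, r: all used, weakening unneeded
unrestricted: ✓, well-typed at P; no restrictions here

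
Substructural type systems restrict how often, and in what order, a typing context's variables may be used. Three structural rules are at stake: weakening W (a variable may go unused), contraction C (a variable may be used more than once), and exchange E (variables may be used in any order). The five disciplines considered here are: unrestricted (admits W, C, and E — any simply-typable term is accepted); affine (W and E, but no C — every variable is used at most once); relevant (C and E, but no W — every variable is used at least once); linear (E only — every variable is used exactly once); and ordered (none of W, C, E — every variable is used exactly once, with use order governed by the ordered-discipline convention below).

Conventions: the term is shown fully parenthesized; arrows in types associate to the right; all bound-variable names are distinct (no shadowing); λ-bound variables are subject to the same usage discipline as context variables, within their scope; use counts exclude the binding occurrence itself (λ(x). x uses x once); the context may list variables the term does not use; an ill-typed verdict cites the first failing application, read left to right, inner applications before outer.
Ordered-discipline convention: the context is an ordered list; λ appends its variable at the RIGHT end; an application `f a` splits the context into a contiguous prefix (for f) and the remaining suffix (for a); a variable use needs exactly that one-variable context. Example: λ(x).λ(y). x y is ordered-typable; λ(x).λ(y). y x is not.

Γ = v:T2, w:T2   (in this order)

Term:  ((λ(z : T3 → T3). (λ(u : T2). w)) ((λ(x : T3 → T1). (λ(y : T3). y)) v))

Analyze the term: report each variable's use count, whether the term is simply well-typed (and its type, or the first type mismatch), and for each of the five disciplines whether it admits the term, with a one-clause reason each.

usage: v: 1×, w: 1×, z [bound]: 0×, u [bound]: 0×, x [bound]: 0×, y [bound]: 1×
uses in reading order: w, y, v
typing: ill-typed: an application expects T3 → T1 but receives T2
ordered: ✗ — a type mismatch blocks all five
linear: ✗ — the type mismatch rejects it
affine: ✗ — not simply typable
relevant: ✗ — fails simple typing
unrestricted: ✗ — a type mismatch blocks all five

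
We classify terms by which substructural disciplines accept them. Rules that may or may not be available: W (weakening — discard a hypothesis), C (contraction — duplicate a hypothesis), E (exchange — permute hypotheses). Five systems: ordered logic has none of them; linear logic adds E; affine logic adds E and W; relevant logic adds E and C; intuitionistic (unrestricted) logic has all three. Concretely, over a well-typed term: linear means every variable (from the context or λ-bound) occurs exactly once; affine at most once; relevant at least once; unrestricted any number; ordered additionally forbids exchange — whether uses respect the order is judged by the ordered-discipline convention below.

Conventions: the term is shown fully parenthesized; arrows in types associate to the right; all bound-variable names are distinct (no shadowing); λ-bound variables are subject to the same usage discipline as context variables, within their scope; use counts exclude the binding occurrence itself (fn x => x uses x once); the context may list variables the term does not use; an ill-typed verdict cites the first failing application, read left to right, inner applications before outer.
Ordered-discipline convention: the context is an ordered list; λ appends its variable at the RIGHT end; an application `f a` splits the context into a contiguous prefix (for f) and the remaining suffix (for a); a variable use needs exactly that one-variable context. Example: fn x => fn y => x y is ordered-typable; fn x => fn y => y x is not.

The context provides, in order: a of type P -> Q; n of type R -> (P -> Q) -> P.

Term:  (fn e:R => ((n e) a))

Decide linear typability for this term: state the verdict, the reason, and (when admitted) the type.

yes — single use per variable (a, n, e); term : R -> P
use counts: a: 1, n: 1, e (bound): 1
use order (left to right): n, e, a
typing: the term checks, with type R -> P
summary: ordered ✗ · linear ✓ · affine ✓ · relevant ✓ · unrestricted ✓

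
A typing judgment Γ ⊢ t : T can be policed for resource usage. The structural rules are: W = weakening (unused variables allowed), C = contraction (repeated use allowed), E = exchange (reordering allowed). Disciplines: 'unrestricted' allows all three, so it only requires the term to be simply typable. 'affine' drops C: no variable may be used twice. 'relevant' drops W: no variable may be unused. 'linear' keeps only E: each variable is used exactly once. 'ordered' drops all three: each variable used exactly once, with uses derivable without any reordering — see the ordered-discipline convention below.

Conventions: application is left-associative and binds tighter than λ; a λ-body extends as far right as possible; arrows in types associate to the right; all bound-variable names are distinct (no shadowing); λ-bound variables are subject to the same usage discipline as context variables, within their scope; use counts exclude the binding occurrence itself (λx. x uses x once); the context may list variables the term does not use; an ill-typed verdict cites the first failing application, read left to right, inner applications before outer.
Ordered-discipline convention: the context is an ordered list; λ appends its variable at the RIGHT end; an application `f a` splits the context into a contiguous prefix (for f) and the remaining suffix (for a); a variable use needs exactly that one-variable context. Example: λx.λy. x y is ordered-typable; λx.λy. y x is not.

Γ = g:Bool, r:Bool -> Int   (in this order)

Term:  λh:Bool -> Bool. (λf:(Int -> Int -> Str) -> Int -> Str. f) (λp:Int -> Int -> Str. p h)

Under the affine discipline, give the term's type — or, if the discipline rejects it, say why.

not well-typed under affine — a type mismatch blocks all five
usage: g: 0, r: 0, h (λ-bound): 1, f (λ-bound): 1, p (λ-bound): 1
left-to-right use order: f, p, h
typing: ill-typed: a function awaiting Int gets Bool -> Bool
all disciplines: ordered ✗; linear ✗; affine ✗; relevant ✗; unrestricted ✗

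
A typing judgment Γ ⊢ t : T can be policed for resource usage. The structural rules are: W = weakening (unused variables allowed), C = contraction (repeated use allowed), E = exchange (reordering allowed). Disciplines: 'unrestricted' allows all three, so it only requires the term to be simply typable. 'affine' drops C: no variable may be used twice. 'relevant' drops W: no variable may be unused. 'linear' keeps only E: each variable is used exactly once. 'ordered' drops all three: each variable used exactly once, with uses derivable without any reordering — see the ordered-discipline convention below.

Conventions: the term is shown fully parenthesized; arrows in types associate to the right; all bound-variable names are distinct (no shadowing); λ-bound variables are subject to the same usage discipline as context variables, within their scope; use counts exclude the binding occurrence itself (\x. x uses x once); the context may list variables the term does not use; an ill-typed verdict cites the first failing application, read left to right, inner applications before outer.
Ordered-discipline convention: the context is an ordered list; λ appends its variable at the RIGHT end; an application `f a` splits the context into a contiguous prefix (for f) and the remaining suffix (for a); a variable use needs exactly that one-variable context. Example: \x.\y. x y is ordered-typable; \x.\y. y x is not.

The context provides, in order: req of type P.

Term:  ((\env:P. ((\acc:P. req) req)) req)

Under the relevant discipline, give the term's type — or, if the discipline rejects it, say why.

not well-typed under relevant — needs weakening: env, acc unused
usage: req: 3, env (bound): 0, acc (bound): 0
left-to-right use order: req, req, req
typing: well-typed at P
across the five disciplines: ordered ✗, linear ✗, affine ✗, relevant ✗, unrestricted ✓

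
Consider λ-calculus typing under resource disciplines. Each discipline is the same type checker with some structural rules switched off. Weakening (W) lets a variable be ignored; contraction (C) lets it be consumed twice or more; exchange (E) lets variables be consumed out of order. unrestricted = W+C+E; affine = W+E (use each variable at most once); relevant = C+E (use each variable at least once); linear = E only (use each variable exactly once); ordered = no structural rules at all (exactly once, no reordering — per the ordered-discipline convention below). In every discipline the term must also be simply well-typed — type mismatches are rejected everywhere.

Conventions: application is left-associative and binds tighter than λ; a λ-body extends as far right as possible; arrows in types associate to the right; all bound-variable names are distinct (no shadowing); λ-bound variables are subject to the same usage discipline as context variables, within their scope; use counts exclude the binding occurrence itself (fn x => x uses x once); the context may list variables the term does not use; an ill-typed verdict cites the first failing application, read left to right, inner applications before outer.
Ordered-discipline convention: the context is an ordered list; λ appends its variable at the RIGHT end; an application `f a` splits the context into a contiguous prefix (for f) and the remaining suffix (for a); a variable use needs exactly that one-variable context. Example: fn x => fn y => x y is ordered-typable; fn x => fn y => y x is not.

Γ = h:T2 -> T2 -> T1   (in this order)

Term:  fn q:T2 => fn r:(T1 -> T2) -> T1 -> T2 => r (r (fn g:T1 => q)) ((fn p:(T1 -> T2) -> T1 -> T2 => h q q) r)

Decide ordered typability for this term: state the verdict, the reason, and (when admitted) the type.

no — uses contraction: q ×3, r ×3; g, p left unused
counts: h ×1, q [bound] ×3, r [bound] ×3, g [bound] ×0, p [bound] ×0
left-to-right use order: r, r, q, h, q, q, r
typing: ✓ — T2 -> ((T1 -> T2) -> T1 -> T2) -> T2
all disciplines: ordered ✗ | linear ✗ | affine ✗ | relevant ✗ | unrestricted ✓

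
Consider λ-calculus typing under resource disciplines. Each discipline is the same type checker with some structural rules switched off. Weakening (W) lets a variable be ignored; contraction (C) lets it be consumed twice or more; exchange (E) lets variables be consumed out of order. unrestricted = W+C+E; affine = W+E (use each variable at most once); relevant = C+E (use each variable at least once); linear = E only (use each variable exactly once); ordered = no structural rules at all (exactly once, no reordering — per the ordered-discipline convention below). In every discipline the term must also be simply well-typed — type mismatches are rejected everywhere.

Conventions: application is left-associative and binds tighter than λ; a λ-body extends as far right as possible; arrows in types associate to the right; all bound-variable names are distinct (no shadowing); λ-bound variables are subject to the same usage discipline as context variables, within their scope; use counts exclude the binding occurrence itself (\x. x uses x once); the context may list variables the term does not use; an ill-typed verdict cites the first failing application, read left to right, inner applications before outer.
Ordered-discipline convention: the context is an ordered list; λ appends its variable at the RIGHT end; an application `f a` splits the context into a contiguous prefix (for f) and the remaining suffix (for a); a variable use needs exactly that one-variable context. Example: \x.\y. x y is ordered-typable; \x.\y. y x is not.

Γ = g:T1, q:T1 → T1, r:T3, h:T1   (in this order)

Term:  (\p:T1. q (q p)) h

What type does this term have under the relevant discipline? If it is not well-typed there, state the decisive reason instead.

not well-typed under relevant — g, r never used (weakening)
use counts: g: 0; q: 2; r: 0; h: 1; p [bound]: 1
left-to-right use order: q, q, p, h
typing: the term checks, with type T1
summary: ordered ✗ · linear ✗ · affine ✗ · relevant ✗ · unrestricted ✓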